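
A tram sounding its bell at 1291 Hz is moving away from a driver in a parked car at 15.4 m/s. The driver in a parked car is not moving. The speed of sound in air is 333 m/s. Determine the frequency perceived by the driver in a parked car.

1234 Hz

Only the source moves, away from the listener, so f' = f · v/(v + v_s).
f' = 1291 × 333/(333 + 15.4) = 1291 × 333/348.4 ≈ 1234 Hz.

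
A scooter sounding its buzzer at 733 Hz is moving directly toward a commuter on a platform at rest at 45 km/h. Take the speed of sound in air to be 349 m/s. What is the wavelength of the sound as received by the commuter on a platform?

45 km/h = 12.5 m/s.
Moving source, stationary observer: f' = f · v/(v − v_s) since the source is approaching.
f' = 733 × 349/(349 − 12.5) ≈ 760 Hz.
λ' = v/f' = 349/760.229 ≈ 45.9 cm.

45.9 cm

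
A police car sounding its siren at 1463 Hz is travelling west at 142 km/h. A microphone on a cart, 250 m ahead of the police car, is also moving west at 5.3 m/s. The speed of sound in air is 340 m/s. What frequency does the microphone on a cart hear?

1629 Hz

142 km/h = 39.44 m/s.
The microphone on a cart is ahead, so the police car is moving toward it while the microphone on a cart is moving away from the police car.
Both move, so f' = f · (v − v_o)/(v − v_s).
f' = 1463 × (340 − 5.3)/(340 − 39.44) = 1463 × 334.7/300.56 ≈ 1629 Hz.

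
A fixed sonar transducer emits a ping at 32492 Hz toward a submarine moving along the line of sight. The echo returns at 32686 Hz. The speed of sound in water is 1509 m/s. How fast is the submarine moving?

4.5 m/s

Double Doppler shift off a moving reflector: f₂ = f₀ · (v + u)/(v − u) (u > 0 toward emitter).
Rearranging, u = v · (f₂ − f₀)/(f₂ + f₀) = 1509 × 194/65178 ≈ 4.5 m/s.
So the submarine is moving at 4.5 m/s toward the emitter.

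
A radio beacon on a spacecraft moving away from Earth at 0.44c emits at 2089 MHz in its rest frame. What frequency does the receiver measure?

1302.7 MHz

Relativistic Doppler for frequency: f' = f₀ · √((1 − β)/(1 + β)).
f' = 2089 × √(0.5600/1.4400) = 2089 × 0.62361 ≈ 1302.7 MHz.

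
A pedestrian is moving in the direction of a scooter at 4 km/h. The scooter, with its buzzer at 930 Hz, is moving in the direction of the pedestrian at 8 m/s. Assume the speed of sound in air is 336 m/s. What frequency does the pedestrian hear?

956 Hz

4 km/h = 1.111 m/s.
With source approaching and observer approaching, f' = f · (v + v_o)/(v − v_s).
f' = 930 × (336 + 1.111)/(336 − 8) = 930 × 337.11/328 ≈ 956 Hz.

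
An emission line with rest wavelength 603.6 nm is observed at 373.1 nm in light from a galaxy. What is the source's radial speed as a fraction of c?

0.447c

λ'/λ₀ = 0.6181 < 1 (blueshift), so the source is approaching.
λ'/λ₀ = √((1 − β)/(1 + β)) for an approaching source ⇒ β = (1 − r²)/(1 + r²) with r = λ'/λ₀.
β = (1 − 0.3821)/(1 + 0.3821) ≈ 0.447.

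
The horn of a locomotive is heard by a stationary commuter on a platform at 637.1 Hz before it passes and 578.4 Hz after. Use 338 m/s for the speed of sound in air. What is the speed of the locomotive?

f₁/f₂ = (v + v_s)/(v − v_s), so v_s = v · (f₁ − f₂)/(f₁ + f₂).
v_s = 338 × (637.1 − 578.4)/(637.1 + 578.4) = 338 × 58.7/1215.5 ≈ 16.3 m/s.

16.3 m/s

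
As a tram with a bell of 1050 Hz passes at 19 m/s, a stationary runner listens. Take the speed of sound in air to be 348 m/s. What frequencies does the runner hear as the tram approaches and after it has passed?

1111 Hz approaching; 996 Hz receding

Approaching: f₁ = f · v/(v − v_s) = 1050 × 348/329 ≈ 1111 Hz.
Receding: f₂ = f · v/(v + v_s) = 1050 × 348/367 ≈ 996 Hz.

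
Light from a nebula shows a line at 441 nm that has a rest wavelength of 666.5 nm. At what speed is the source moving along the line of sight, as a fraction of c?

0.391c

λ'/λ₀ = 0.6617 < 1 (blueshift), so the source is approaching.
λ'/λ₀ = √((1 − β)/(1 + β)) for an approaching source ⇒ β = (1 − r²)/(1 + r²) with r = λ'/λ₀.
β = (1 − 0.4378)/(1 + 0.4378) ≈ 0.391.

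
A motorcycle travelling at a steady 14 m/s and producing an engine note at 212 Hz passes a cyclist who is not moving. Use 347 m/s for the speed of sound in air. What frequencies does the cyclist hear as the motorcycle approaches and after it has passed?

Approaching: f₁ = f · v/(v − v_s) = 212 × 347/333 ≈ 221 Hz.
Receding: f₂ = f · v/(v + v_s) = 212 × 347/361 ≈ 204 Hz.

221 Hz approaching; 204 Hz receding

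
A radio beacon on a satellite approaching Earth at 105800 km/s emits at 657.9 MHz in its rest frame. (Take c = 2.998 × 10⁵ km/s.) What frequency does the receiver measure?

951.3 MHz

β = v/c = 105800/299800 = 0.3529.
Relativistic Doppler for frequency: f' = f₀ · √((1 + β)/(1 − β)).
f' = 657.9 × √(1.3529/0.6471) = 657.9 × 1.44593 ≈ 951.3 MHz.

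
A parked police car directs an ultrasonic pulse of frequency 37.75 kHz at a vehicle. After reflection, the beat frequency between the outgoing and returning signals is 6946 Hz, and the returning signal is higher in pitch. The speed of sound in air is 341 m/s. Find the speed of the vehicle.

Double Doppler shift off a moving reflector: f₂ = f₀ · (v + u)/(v − u) (u > 0 toward emitter).
Returning signal is higher, so f₂ = f₀ + Δf = 37750 + 6946 = 44696 Hz.
Rearranging, u = v · (f₂ − f₀)/(f₂ + f₀) = 341 × 6946/82446 ≈ 29 m/s.
So the vehicle is moving at 29 m/s toward the emitter.

29 m/s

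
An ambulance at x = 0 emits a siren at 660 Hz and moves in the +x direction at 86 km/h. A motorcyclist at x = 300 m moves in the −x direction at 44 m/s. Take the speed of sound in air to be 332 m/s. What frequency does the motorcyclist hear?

805 Hz

86 km/h = 23.89 m/s.
The observer lies on the +x side, so the source is heading toward the observer and the observer is heading toward the source.
General Doppler shift: f' = f · (v + v_o)/(v − v_s).
f' = 660 × (332 + 44)/(332 − 23.89) = 660 × 376/308.11 ≈ 805 Hz.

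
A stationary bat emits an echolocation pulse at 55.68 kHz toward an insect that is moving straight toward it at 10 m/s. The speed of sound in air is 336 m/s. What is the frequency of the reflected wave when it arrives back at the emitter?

At the insect (a moving observer), f₁ = f₀ · (v + u)/v = 55.68 × 346/336 ≈ 57.3 kHz.
The reflection then acts as a moving source: f₂ = f₁ · v/(v − u) ≈ 59.1 kHz.

59.1 kHz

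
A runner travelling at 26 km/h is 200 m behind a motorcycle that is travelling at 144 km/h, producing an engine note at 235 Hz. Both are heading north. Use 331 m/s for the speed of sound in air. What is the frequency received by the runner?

214 Hz

144 km/h = 40 m/s; 26 km/h = 7.222 m/s.
The runner is behind, so the motorcycle is moving away from it while the runner is moving toward the motorcycle.
General Doppler shift: f' = f · (v + v_o)/(v + v_s).
f' = 235 × (331 + 7.222)/(331 + 40) = 235 × 338.22/371 ≈ 214 Hz.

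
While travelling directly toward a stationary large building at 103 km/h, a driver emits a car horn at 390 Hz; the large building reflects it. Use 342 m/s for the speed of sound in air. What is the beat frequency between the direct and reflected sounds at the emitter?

103 km/h = 28.61 m/s.
The large building receives the sound from a moving source: f₁ = f₀ · v/(v − v_e) = 390 × 342/313.39 ≈ 425.6 Hz.
On the return leg the driver is a moving observer: f₂ = f₁ · (v + v_e)/v = 425.6 × 370.61/342 ≈ 461.2 Hz.
Equivalently f₂ = f₀ · (v + v_e)/(v − v_e).
Beat against the emitted tone: |f₂ − f₀| = 2v_e·f₀/(v − v_e) = 2 × 28.61 × 390/313.39 ≈ 71 Hz.

71 Hz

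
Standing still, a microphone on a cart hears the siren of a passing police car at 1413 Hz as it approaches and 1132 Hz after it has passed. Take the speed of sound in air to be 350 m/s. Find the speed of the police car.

39 m/s

f₁/f₂ = (v + v_s)/(v − v_s), so v_s = v · (f₁ − f₂)/(f₁ + f₂).
v_s = 350 × (1413 − 1132)/(1413 + 1132) = 350 × 281/2545 ≈ 39 m/s.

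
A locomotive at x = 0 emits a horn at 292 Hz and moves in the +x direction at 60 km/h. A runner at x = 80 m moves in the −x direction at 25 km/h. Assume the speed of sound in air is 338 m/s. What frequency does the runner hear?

60 km/h = 16.67 m/s; 25 km/h = 6.944 m/s.
The observer lies on the +x side, so the source is heading toward the observer and the observer is heading toward the source.
Both move, so f' = f · (v + v_o)/(v − v_s).
f' = 292 × (338 + 6.944)/(338 − 16.67) = 292 × 344.94/321.33 ≈ 313 Hz.

313 Hz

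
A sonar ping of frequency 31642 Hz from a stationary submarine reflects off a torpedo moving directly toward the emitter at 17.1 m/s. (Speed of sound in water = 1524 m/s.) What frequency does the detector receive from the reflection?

At the torpedo (a moving observer), f₁ = f₀ · (v + u)/v = 31642 × 1541.1/1524 ≈ 31997 Hz.
The reflection then acts as a moving source: f₂ = f₁ · v/(v − u) ≈ 32360 Hz.

32360 Hz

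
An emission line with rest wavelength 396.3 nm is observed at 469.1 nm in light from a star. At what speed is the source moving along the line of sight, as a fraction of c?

0.167

λ'/λ₀ = 1.1837 > 1 (redshift), so the source is receding.
λ'/λ₀ = √((1 + β)/(1 − β)) for a receding source ⇒ β = (r² − 1)/(r² + 1) with r = λ'/λ₀.
β = (1.4011 − 1)/(1.4011 + 1) ≈ 0.167.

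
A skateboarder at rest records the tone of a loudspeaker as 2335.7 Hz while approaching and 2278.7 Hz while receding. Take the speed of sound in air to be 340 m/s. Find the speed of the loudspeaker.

f₁/f₂ = (v + v_s)/(v − v_s), so v_s = v · (f₁ − f₂)/(f₁ + f₂).
v_s = 340 × (2335.7 − 2278.7)/(2335.7 + 2278.7) = 340 × 57.0/4614.4 ≈ 4.2 m/s.

4.2 m/s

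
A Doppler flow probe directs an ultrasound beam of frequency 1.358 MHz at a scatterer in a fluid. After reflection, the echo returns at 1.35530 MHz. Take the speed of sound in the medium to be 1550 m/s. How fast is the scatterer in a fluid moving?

Double Doppler shift off a moving reflector: f₂ = f₀ · (v + u)/(v − u) (u > 0 toward emitter).
Rearranging, u = v · (f₂ − f₀)/(f₂ + f₀) = 1550 × -0.00270/2.71330 ≈ -1.54 m/s.
So the scatterer in a fluid is moving at 1.54 m/s away from the emitter.

1.54 m/s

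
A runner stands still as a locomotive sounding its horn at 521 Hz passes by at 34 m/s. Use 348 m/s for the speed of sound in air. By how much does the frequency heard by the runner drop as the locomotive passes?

103 Hz

Approaching: f₁ = f · v/(v − v_s) = 521 × 348/314 ≈ 577 Hz.
Receding: f₂ = f · v/(v + v_s) = 521 × 348/382 ≈ 475 Hz.
Drop: f₁ − f₂ = 2f·v·v_s/(v² − v_s²) = 2 × 521 × 348 × 34/(348² − 34²) ≈ 103 Hz.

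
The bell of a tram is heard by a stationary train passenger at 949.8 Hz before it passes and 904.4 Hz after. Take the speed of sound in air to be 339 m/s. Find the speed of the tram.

8.3 m/s

f₁/f₂ = (v + v_s)/(v − v_s), so v_s = v · (f₁ − f₂)/(f₁ + f₂).
v_s = 339 × (949.8 − 904.4)/(949.8 + 904.4) = 339 × 45.4/1854.2 ≈ 8.3 m/s.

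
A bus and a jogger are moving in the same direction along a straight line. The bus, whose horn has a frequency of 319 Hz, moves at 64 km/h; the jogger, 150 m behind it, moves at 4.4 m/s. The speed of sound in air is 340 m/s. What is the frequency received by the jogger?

64 km/h = 17.78 m/s.
The jogger is behind, so the bus is moving away from it while the jogger is moving toward the bus.
With source receding and observer approaching, f' = f · (v + v_o)/(v + v_s).
f' = 319 × (340 + 4.4)/(340 + 17.78) = 319 × 344.4/357.78 ≈ 307 Hz.

307 Hz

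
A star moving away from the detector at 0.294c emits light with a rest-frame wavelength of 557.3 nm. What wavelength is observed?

Relativistic Doppler for wavelength: λ' = λ₀ · √((1 + β)/(1 − β)).
λ' = 557.3 × √(1.2940/0.7060) = 557.3 × 1.35383 ≈ 754.5 nm.

754.5 nm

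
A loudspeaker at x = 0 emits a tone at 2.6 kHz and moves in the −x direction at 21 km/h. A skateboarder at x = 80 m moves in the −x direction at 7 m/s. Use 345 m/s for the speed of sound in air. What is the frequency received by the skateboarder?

21 km/h = 5.833 m/s.
The observer lies on the +x side, so the source is heading away from the observer and the observer is heading toward the source.
General Doppler shift: f' = f · (v + v_o)/(v + v_s).
f' = 2.6 × (345 + 7)/(345 + 5.833) = 2.6 × 352/350.83 ≈ 2.61 kHz.

2.61 kHz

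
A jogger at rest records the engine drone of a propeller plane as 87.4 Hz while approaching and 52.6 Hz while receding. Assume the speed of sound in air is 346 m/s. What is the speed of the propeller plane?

86 m/s

f₁/f₂ = (v + v_s)/(v − v_s), so v_s = v · (f₁ − f₂)/(f₁ + f₂).
v_s = 346 × (87.4 − 52.6)/(87.4 + 52.6) = 346 × 34.8/140.0 ≈ 86 m/s.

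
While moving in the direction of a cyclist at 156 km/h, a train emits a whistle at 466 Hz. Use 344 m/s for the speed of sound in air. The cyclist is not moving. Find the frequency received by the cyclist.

156 km/h = 43.33 m/s.
Only the source moves, toward the listener, so f' = f · v/(v − v_s).
f' = 466 × 344/(344 − 43.33) = 466 × 344/300.7 ≈ 533 Hz.

533 Hz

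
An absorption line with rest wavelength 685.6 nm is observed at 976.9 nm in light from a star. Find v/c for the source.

0.340c

λ'/λ₀ = 1.4249 > 1 (redshift), so the source is receding.
λ'/λ₀ = √((1 + β)/(1 − β)) for a receding source ⇒ β = (r² − 1)/(r² + 1) with r = λ'/λ₀.
β = (2.0303 − 1)/(2.0303 + 1) ≈ 0.340.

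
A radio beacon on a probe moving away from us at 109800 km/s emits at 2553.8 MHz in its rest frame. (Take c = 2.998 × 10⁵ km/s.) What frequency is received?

β = v/c = 109800/299800 = 0.3662.
Relativistic Doppler for frequency: f' = f₀ · √((1 − β)/(1 + β)).
f' = 2553.8 × √(0.6338/1.3662) = 2553.8 × 0.68108 ≈ 1739.3 MHz.

1739.3 MHz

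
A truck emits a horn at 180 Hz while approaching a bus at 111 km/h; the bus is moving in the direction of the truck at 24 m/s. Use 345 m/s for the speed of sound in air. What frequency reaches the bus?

111 km/h = 30.83 m/s.
With source approaching and observer approaching, f' = f · (v + v_o)/(v − v_s).
f' = 180 × (345 + 24)/(345 − 30.83) = 180 × 369/314.17 ≈ 211 Hz.

211 Hz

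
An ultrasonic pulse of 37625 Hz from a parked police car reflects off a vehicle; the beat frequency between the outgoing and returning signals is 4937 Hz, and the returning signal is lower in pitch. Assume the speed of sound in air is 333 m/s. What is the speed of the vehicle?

Double Doppler shift off a moving reflector: f₂ = f₀ · (v + u)/(v − u) (u > 0 toward emitter).
Returning signal is lower, so f₂ = f₀ − Δf = 37625 − 4937 = 32688 Hz.
Rearranging, u = v · (f₂ − f₀)/(f₂ + f₀) = 333 × -4937/70313 ≈ -23.4 m/s.
So the vehicle is moving at 23.4 m/s away from the emitter.

23.4 m/s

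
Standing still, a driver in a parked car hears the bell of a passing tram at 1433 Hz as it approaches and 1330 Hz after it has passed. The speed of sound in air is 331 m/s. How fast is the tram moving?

12.3 m/s

f₁/f₂ = (v + v_s)/(v − v_s), so v_s = v · (f₁ − f₂)/(f₁ + f₂).
v_s = 331 × (1433 − 1330)/(1433 + 1330) = 331 × 103/2763 ≈ 12.3 m/s.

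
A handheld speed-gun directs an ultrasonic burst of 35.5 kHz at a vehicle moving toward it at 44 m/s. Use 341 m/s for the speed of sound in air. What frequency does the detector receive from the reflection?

46.0 kHz

At the vehicle (a moving observer), f₁ = f₀ · (v + u)/v = 35.5 × 385/341 ≈ 40.1 kHz.
The reflection then acts as a moving source: f₂ = f₁ · v/(v − u) ≈ 46.0 kHz.
Equivalently f₂ = f₀ · (v + u)/(v − u).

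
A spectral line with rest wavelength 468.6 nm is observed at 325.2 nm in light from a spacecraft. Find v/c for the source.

λ'/λ₀ = 0.6940 < 1 (blueshift), so the source is approaching.
λ'/λ₀ = √((1 − β)/(1 + β)) for an approaching source ⇒ β = (1 − r²)/(1 + r²) with r = λ'/λ₀.
β = (1 − 0.4816)/(1 + 0.4816) ≈ 0.350.

0.350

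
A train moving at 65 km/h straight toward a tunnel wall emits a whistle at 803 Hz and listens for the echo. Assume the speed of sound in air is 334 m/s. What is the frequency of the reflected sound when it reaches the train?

895 Hz

65 km/h = 18.06 m/s.
The tunnel wall receives the sound from a moving source: f₁ = f₀ · v/(v − v_e) = 803 × 334/315.94 ≈ 849 Hz.
On the return leg the train is a moving observer: f₂ = f₁ · (v + v_e)/v = 849 × 352.06/334 ≈ 895 Hz.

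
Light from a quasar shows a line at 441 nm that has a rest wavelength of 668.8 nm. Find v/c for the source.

0.394c

λ'/λ₀ = 0.6594 < 1 (blueshift), so the source is approaching.
λ'/λ₀ = √((1 − β)/(1 + β)) for an approaching source ⇒ β = (1 − r²)/(1 + r²) with r = λ'/λ₀.
β = (1 − 0.4348)/(1 + 0.4348) ≈ 0.394.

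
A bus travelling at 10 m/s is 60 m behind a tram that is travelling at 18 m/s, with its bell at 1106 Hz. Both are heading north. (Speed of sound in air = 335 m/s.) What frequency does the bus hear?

The bus is behind, so the tram is moving away from it while the bus is moving toward the tram.
With source receding and observer approaching, f' = f · (v + v_o)/(v + v_s).
f' = 1106 × (335 + 10)/(335 + 18) = 1106 × 345/353 ≈ 1081 Hz.

1081 Hz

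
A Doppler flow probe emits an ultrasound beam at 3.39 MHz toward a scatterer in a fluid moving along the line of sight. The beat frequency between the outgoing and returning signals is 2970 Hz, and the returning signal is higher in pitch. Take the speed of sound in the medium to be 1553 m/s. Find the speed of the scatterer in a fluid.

0.68 m/s

Double Doppler shift off a moving reflector: f₂ = f₀ · (v + u)/(v − u) (u > 0 toward emitter).
Returning signal is higher, so f₂ = f₀ + Δf = 3390000 + 2970 = 3392970 Hz.
Rearranging, u = v · (f₂ − f₀)/(f₂ + f₀) = 1553 × 2970/6782970 ≈ 0.68 m/s.
So the scatterer in a fluid is moving at 0.68 m/s toward the emitter.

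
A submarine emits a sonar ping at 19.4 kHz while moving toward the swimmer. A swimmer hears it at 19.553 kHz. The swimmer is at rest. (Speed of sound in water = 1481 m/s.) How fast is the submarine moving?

11.6 m/s

f' = f · v/(v − v_s) ⇒ v_s = v · |1 − f/f'|.
v_s = 1481 × |1 − 19.4/19.553| = 1481 × 0.007825 ≈ 11.6 m/s.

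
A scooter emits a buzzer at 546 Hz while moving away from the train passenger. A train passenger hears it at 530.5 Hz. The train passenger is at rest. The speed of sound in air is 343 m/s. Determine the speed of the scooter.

10.0 m/s

f' = f · v/(v + v_s) ⇒ v_s = v · |1 − f/f'|.
v_s = 343 × |1 − 546/530.5| = 343 × 0.02922 ≈ 10.0 m/s.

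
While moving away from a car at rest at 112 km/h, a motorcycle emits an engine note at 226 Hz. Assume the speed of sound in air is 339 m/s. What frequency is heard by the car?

112 km/h = 31.11 m/s.
With the source moving away from a stationary observer, f' = f · v/(v + v_s).
f' = 226 × 339/(339 + 31.11) = 226 × 339/370.1 ≈ 207 Hz.

207 Hz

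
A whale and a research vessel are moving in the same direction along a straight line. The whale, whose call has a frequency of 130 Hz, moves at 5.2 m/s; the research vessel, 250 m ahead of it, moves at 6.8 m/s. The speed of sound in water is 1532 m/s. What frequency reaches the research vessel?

130 Hz

The research vessel is ahead, so the whale is moving toward it while the research vessel is moving away from the whale.
Both move, so f' = f · (v − v_o)/(v − v_s).
f' = 130 × (1532 − 6.8)/(1532 − 5.2) = 130 × 1525.2/1526.8 ≈ 130 Hz.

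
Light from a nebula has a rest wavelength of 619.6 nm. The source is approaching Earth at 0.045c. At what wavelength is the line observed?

592.3 nm

Relativistic Doppler for wavelength: λ' = λ₀ · √((1 − β)/(1 + β)).
λ' = 619.6 × √(0.9550/1.0450) = 619.6 × 0.95597 ≈ 592.3 nm.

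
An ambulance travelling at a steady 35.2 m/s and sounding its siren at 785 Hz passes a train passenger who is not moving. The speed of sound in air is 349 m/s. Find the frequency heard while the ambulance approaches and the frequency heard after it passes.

Approaching: f₁ = f · v/(v − v_s) = 785 × 349/313.8 ≈ 873 Hz.
Receding: f₂ = f · v/(v + v_s) = 785 × 349/384.2 ≈ 713 Hz.

873 Hz approaching; 713 Hz receding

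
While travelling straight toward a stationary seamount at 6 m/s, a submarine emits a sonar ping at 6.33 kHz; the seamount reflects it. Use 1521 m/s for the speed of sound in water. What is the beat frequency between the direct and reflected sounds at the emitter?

50.1 Hz

The seamount receives the sound from a moving source: f₁ = f₀ · v/(v − v_e) = 6.33 × 1521/1515 ≈ 6.3551 kHz.
On the return leg the submarine is a moving observer: f₂ = f₁ · (v + v_e)/v = 6.3551 × 1527/1521 ≈ 6.3801 kHz.
Beat against the emitted tone (with f₀ = 6330 Hz): |f₂ − f₀| = 2v_e·f₀/(v − v_e) = 2 × 6 × 6330/1515 ≈ 50.1 Hz.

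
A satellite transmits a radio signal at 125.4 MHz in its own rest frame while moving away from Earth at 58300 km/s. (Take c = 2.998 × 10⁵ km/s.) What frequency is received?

β = v/c = 58300/299800 = 0.1945.
Relativistic Doppler for frequency: f' = f₀ · √((1 − β)/(1 + β)).
f' = 125.4 × √(0.8055/1.1945) = 125.4 × 0.82121 ≈ 103.0 MHz.

103.0 MHz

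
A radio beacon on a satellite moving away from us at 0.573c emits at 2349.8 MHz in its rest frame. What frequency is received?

Relativistic Doppler for frequency: f' = f₀ · √((1 − β)/(1 + β)).
f' = 2349.8 × √(0.4270/1.5730) = 2349.8 × 0.52101 ≈ 1224.3 MHz.

1224.3 MHz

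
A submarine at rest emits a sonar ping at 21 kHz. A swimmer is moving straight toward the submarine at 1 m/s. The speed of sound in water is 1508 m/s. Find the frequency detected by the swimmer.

Only the observer moves, toward the source, so f' = f · (v + v_o)/v.
f' = 21 × (1508 + 1)/1508 = 21 × 1509/1508 ≈ 21.0 kHz.

21.0 kHz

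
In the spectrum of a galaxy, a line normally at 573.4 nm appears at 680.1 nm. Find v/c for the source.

λ'/λ₀ = 1.1861 > 1 (redshift), so the source is receding.
λ'/λ₀ = √((1 + β)/(1 − β)) for a receding source ⇒ β = (r² − 1)/(r² + 1) with r = λ'/λ₀.
β = (1.4068 − 1)/(1.4068 + 1) ≈ 0.169.

0.169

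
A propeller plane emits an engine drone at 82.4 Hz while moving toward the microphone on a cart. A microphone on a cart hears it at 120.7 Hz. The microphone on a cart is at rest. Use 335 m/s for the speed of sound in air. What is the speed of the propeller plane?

106 m/s

f' = f · v/(v − v_s) ⇒ v_s = v · |1 − f/f'|.
v_s = 335 × |1 − 82.4/120.7| = 335 × 0.3173 ≈ 106 m/s.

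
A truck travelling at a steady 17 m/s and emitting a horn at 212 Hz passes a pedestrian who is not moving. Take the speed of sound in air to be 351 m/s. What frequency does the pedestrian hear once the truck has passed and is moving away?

202 Hz

Receding: f₂ = f · v/(v + v_s) = 212 × 351/368 ≈ 202 Hz.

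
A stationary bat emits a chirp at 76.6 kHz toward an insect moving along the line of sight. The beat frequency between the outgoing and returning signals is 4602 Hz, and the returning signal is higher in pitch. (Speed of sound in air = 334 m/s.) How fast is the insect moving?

9.7 m/s

Double Doppler shift off a moving reflector: f₂ = f₀ · (v + u)/(v − u) (u > 0 toward emitter).
Returning signal is higher, so f₂ = f₀ + Δf = 76600 + 4602 = 81202 Hz.
Rearranging, u = v · (f₂ − f₀)/(f₂ + f₀) = 334 × 4602/157802 ≈ 9.7 m/s.
So the insect is moving at 9.7 m/s toward the emitter.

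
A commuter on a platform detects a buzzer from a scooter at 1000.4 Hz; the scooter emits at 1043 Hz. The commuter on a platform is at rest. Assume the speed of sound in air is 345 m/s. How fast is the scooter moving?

14.7 m/s

f' < f, so the scooter is receding.
f' = f · v/(v + v_s) ⇒ v_s = v · |1 − f/f'|.
v_s = 345 × |1 − 1043/1000.4| = 345 × 0.04258 ≈ 14.7 m/s.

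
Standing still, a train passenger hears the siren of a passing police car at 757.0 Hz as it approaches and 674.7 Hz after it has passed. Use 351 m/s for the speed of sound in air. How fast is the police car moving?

f₁/f₂ = (v + v_s)/(v − v_s), so v_s = v · (f₁ − f₂)/(f₁ + f₂).
v_s = 351 × (757.0 − 674.7)/(757.0 + 674.7) = 351 × 82.3/1431.7 ≈ 20.2 m/s.

20.2 m/s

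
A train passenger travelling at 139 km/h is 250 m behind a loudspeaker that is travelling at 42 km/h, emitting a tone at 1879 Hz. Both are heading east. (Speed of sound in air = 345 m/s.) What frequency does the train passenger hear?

42 km/h = 11.67 m/s; 139 km/h = 38.61 m/s.
The train passenger is behind, so the loudspeaker is moving away from it while the train passenger is moving toward the loudspeaker.
With source receding and observer approaching, f' = f · (v + v_o)/(v + v_s).
f' = 1879 × (345 + 38.61)/(345 + 11.67) = 1879 × 383.61/356.67 ≈ 2021 Hz.

2021 Hz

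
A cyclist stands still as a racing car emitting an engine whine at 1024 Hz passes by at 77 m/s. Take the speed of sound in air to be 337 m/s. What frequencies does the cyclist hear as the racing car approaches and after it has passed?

1327 Hz approaching; 834 Hz receding

Approaching: f₁ = f · v/(v − v_s) = 1024 × 337/260 ≈ 1327 Hz.
Receding: f₂ = f · v/(v + v_s) = 1024 × 337/414 ≈ 834 Hz.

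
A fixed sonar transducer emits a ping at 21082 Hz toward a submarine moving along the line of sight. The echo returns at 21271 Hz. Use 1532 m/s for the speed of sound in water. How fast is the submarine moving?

6.8 m/s

Double Doppler shift off a moving reflector: f₂ = f₀ · (v + u)/(v − u) (u > 0 toward emitter).
Rearranging, u = v · (f₂ − f₀)/(f₂ + f₀) = 1532 × 189/42353 ≈ 6.8 m/s.
So the submarine is moving at 6.8 m/s toward the emitter.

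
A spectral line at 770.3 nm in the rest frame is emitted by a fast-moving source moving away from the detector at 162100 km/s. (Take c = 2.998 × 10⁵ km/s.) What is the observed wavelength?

β = v/c = 162100/299800 = 0.5407.
Relativistic Doppler for wavelength: λ' = λ₀ · √((1 + β)/(1 − β)).
λ' = 770.3 × √(1.5407/0.4593) = 770.3 × 1.83150 ≈ 1410.8 nm.

1410.8 nm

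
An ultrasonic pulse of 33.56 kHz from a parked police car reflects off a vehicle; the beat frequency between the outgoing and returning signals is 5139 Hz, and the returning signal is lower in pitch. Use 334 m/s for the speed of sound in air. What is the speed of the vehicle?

28 m/s

Double Doppler shift off a moving reflector: f₂ = f₀ · (v + u)/(v − u) (u > 0 toward emitter).
Returning signal is lower, so f₂ = f₀ − Δf = 33560 − 5139 = 28421 Hz.
Rearranging, u = v · (f₂ − f₀)/(f₂ + f₀) = 334 × -5139/61981 ≈ -28 m/s.
So the vehicle is moving at 28 m/s away from the emitter.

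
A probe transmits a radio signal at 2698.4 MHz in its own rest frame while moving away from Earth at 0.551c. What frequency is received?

Relativistic Doppler for frequency: f' = f₀ · √((1 − β)/(1 + β)).
f' = 2698.4 × √(0.4490/1.5510) = 2698.4 × 0.53804 ≈ 1451.9 MHz.

1451.9 MHz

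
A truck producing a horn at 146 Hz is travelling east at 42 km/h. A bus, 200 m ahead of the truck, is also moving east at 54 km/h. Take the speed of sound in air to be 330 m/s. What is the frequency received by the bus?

144 Hz

42 km/h = 11.67 m/s; 54 km/h = 15 m/s.
The bus is ahead, so the truck is moving toward it while the bus is moving away from the truck.
With source approaching and observer receding, f' = f · (v − v_o)/(v − v_s).
f' = 146 × (330 − 15)/(330 − 11.67) = 146 × 315/318.33 ≈ 144 Hz.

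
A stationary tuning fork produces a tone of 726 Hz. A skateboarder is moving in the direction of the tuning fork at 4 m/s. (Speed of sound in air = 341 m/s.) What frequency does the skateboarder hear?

Moving observer, stationary source: f' = f · (v + v_o)/v.
f' = 726 × (341 + 4)/341 = 726 × 345/341 ≈ 735 Hz.

735 Hz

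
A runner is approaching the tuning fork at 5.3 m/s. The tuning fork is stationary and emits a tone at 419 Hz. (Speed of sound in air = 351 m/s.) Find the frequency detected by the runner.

Moving observer, stationary source: f' = f · (v + v_o)/v.
f' = 419 × (351 + 5.3)/351 = 419 × 356.3/351 ≈ 425 Hz.

425 Hz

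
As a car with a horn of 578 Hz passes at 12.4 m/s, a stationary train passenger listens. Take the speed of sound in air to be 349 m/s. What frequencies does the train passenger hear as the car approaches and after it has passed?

Approaching: f₁ = f · v/(v − v_s) = 578 × 349/336.6 ≈ 599 Hz.
Receding: f₂ = f · v/(v + v_s) = 578 × 349/361.4 ≈ 558 Hz.

599 Hz approaching; 558 Hz receding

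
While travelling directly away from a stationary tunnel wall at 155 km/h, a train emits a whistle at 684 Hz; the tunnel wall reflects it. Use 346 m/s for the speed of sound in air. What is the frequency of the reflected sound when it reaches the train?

155 km/h = 43.06 m/s.
The tunnel wall receives the sound from a moving source: f₁ = f₀ · v/(v + v_e) = 684 × 346/389.06 ≈ 608 Hz.
On the return leg the train is a moving observer: f₂ = f₁ · (v − v_e)/v = 608 × 302.94/346 ≈ 533 Hz.
Equivalently f₂ = f₀ · (v − v_e)/(v + v_e).

533 Hz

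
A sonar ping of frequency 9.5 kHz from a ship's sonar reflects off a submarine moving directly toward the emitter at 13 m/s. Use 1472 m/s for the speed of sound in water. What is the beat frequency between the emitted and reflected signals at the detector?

The submarine first receives the wave as a moving observer: f₁ = f₀ · (v + u)/v = 9.5 × (1472 + 13)/1472 ≈ 9.5839 kHz.
On reflection it acts as a source moving toward the stationary detector: f₂ = f₁ · v/(v − u) = 9.5839 × 1472/1459 ≈ 9.6693 kHz.
Equivalently f₂ = f₀ · (v + u)/(v − u).
Beat frequency (with f₀ = 9500 Hz): |f₂ − f₀| = 2u·f₀/(v − u) = 2 × 13 × 9500/1459 ≈ 169 Hz.

169 Hz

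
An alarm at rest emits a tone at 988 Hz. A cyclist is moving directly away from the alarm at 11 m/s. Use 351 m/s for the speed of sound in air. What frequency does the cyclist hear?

957 Hz

Only the observer moves, away from the source, so f' = f · (v − v_o)/v.
f' = 988 × (351 − 11)/351 = 988 × 340/351 ≈ 957 Hz.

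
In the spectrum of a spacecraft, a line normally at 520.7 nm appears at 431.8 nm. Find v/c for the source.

0.185c

λ'/λ₀ = 0.8293 < 1 (blueshift), so the source is approaching.
λ'/λ₀ = √((1 − β)/(1 + β)) for an approaching source ⇒ β = (1 − r²)/(1 + r²) with r = λ'/λ₀.
β = (1 − 0.6877)/(1 + 0.6877) ≈ 0.185.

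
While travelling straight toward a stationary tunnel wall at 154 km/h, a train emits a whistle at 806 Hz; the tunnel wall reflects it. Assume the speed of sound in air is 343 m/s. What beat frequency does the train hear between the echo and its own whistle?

230 Hz

154 km/h = 42.78 m/s.
The tunnel wall receives the sound from a moving source: f₁ = f₀ · v/(v − v_e) = 806 × 343/300.22 ≈ 921 Hz.
On the return leg the train is a moving observer: f₂ = f₁ · (v + v_e)/v = 921 × 385.78/343 ≈ 1036 Hz.
Equivalently f₂ = f₀ · (v + v_e)/(v − v_e).
Beat against the emitted tone: |f₂ − f₀| = 2v_e·f₀/(v − v_e) = 2 × 42.78 × 806/300.22 ≈ 230 Hz.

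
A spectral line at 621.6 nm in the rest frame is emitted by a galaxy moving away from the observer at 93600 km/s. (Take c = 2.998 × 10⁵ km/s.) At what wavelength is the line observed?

β = v/c = 93600/299800 = 0.3122.
Relativistic Doppler for wavelength: λ' = λ₀ · √((1 + β)/(1 − β)).
λ' = 621.6 × √(1.3122/0.6878) = 621.6 × 1.38125 ≈ 858.6 nm.

858.6 nm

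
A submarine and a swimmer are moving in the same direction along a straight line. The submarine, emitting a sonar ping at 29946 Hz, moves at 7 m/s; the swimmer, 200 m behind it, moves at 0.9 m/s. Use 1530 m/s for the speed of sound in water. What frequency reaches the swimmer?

29827 Hz

The swimmer is behind, so the submarine is moving away from it while the swimmer is moving toward the submarine.
With source receding and observer approaching, f' = f · (v + v_o)/(v + v_s).
f' = 29946 × (1530 + 0.9)/(1530 + 7) = 29946 × 1530.9/1537 ≈ 29827 Hz.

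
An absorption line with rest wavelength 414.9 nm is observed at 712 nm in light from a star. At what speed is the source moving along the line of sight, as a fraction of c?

0.493c

λ'/λ₀ = 1.7161 > 1 (redshift), so the source is receding.
λ'/λ₀ = √((1 + β)/(1 − β)) for a receding source ⇒ β = (r² − 1)/(r² + 1) with r = λ'/λ₀.
β = (2.9449 − 1)/(2.9449 + 1) ≈ 0.493.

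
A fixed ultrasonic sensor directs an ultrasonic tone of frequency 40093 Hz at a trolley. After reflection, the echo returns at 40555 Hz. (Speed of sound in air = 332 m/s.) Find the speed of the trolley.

1.90 m/s

Double Doppler shift off a moving reflector: f₂ = f₀ · (v + u)/(v − u) (u > 0 toward emitter).
Rearranging, u = v · (f₂ − f₀)/(f₂ + f₀) = 332 × 462/80648 ≈ 1.90 m/s.
So the trolley is moving at 1.90 m/s toward the emitter.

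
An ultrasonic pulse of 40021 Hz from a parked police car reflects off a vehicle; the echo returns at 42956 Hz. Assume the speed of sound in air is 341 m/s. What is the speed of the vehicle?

Double Doppler shift off a moving reflector: f₂ = f₀ · (v + u)/(v − u) (u > 0 toward emitter).
Rearranging, u = v · (f₂ − f₀)/(f₂ + f₀) = 341 × 2935/82977 ≈ 12.1 m/s.
So the vehicle is moving at 12.1 m/s toward the emitter.

12.1 m/s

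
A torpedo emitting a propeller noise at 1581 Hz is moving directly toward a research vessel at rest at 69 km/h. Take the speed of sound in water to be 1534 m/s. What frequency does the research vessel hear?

1601 Hz

69 km/h = 19.17 m/s.
Only the source moves, toward the listener, so f' = f · v/(v − v_s).
f' = 1581 × 1534/(1534 − 19.17) = 1581 × 1534/1515 ≈ 1601 Hz.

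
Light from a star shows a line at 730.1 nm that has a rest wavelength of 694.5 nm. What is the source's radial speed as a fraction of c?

λ'/λ₀ = 1.0513 > 1 (redshift), so the source is receding.
λ'/λ₀ = √((1 + β)/(1 − β)) for a receding source ⇒ β = (r² − 1)/(r² + 1) with r = λ'/λ₀.
β = (1.1051 − 1)/(1.1051 + 1) ≈ 0.050.

0.050c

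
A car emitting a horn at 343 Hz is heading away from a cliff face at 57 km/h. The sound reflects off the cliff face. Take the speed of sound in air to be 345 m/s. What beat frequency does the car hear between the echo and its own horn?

30.1 Hz

57 km/h = 15.83 m/s.
The cliff face receives the sound from a moving source: f₁ = f₀ · v/(v + v_e) = 343 × 345/360.83 ≈ 327.9 Hz.
On the return leg the car is a moving observer: f₂ = f₁ · (v − v_e)/v = 327.9 × 329.17/345 ≈ 312.9 Hz.
Beat against the emitted tone: |f₂ − f₀| = 2v_e·f₀/(v + v_e) = 2 × 15.83 × 343/360.83 ≈ 30.1 Hz.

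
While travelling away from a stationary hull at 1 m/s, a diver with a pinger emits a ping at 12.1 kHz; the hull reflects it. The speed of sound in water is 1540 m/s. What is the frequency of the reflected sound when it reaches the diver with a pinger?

12.08 kHz

The hull receives the sound from a moving source: f₁ = f₀ · v/(v + v_e) = 12.1 × 1540/1541 ≈ 12.09 kHz.
On the return leg the diver with a pinger is a moving observer: f₂ = f₁ · (v − v_e)/v = 12.09 × 1539/1540 ≈ 12.08 kHz.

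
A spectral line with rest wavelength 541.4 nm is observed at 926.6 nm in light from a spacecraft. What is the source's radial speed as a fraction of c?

0.491c

λ'/λ₀ = 1.7115 > 1 (redshift), so the source is receding.
λ'/λ₀ = √((1 + β)/(1 − β)) for a receding source ⇒ β = (r² − 1)/(r² + 1) with r = λ'/λ₀.
β = (2.9292 − 1)/(2.9292 + 1) ≈ 0.491.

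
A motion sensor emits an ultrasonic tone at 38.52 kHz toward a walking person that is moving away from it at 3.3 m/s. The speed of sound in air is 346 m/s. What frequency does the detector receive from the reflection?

37.8 kHz

The walking person first receives the wave as a moving observer: f₁ = f₀ · (v − u)/v = 38.52 × (346 − 3.3)/346 ≈ 38.2 kHz.
On reflection it acts as a source moving away from the stationary detector: f₂ = f₁ · v/(v + u) = 38.2 × 346/349.3 ≈ 37.8 kHz.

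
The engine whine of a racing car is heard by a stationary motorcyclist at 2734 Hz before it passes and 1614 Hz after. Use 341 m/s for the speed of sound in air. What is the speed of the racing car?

88 m/s

f₁/f₂ = (v + v_s)/(v − v_s), so v_s = v · (f₁ − f₂)/(f₁ + f₂).
v_s = 341 × (2734 − 1614)/(2734 + 1614) = 341 × 1120/4348 ≈ 88 m/s.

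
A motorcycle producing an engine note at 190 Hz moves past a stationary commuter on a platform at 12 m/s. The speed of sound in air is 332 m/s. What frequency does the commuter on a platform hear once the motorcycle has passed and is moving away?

Receding: f₂ = f · v/(v + v_s) = 190 × 332/344 ≈ 183 Hz.

183 Hz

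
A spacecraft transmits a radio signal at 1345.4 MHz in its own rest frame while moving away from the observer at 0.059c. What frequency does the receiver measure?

1268.2 MHz

Relativistic Doppler for frequency: f' = f₀ · √((1 − β)/(1 + β)).
f' = 1345.4 × √(0.9410/1.0590) = 1345.4 × 0.94264 ≈ 1268.2 MHz.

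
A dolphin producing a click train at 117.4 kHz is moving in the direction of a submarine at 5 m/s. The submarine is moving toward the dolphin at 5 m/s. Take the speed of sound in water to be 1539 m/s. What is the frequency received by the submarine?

Both move, so f' = f · (v + v_o)/(v − v_s).
f' = 117.4 × (1539 + 5)/(1539 − 5) = 117.4 × 1544/1534 ≈ 118.2 kHz.

118.2 kHz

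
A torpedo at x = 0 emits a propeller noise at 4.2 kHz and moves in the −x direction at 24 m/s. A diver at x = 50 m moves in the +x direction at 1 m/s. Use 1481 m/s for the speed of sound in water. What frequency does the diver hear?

The observer lies on the +x side, so the source is heading away from the observer and the observer is heading away from the source.
Both move, so f' = f · (v − v_o)/(v + v_s).
f' = 4.2 × (1481 − 1)/(1481 + 24) = 4.2 × 1480/1505 ≈ 4.13 kHz.

4.13 kHz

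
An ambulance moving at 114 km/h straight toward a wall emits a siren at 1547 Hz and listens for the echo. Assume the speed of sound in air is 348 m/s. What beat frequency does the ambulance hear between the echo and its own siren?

310 Hz

114 km/h = 31.67 m/s.
The wall receives the sound from a moving source: f₁ = f₀ · v/(v − v_e) = 1547 × 348/316.33 ≈ 1702 Hz.
On the return leg the ambulance is a moving observer: f₂ = f₁ · (v + v_e)/v = 1702 × 379.67/348 ≈ 1857 Hz.
Equivalently f₂ = f₀ · (v + v_e)/(v − v_e).
Beat against the emitted tone: |f₂ − f₀| = 2v_e·f₀/(v − v_e) = 2 × 31.67 × 1547/316.33 ≈ 310 Hz.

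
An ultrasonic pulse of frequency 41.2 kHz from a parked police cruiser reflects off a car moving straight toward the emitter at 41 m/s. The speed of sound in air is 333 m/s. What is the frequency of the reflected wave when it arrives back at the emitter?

The car first receives the wave as a moving observer: f₁ = f₀ · (v + u)/v = 41.2 × (333 + 41)/333 ≈ 46.3 kHz.
On reflection it acts as a source moving toward the stationary detector: f₂ = f₁ · v/(v − u) = 46.3 × 333/292 ≈ 52.8 kHz.

52.8 kHz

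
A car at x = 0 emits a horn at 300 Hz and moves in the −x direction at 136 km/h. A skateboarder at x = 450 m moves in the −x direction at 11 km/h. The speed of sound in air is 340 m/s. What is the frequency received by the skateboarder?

272 Hz

136 km/h = 37.78 m/s; 11 km/h = 3.056 m/s.
The observer lies on the +x side, so the source is heading away from the observer and the observer is heading toward the source.
Both move, so f' = f · (v + v_o)/(v + v_s).
f' = 300 × (340 + 3.056)/(340 + 37.78) = 300 × 343.06/377.78 ≈ 272 Hz.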